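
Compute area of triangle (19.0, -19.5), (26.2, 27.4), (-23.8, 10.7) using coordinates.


Area = |x_A(y_B-y_C) + x_B(y_C-y_A) + x_C(y_A-y_B)|/2
= |317.3 + 791.24 + 1116.22|/2
= 2224.76/2 = 1112.38

1112.38


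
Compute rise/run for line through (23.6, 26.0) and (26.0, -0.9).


slope = (y2-y1)/(x2-x1) = ((-0.9)-26)/(26-23.6) = (-26.9)/2.4 = -11.2083

-11.2083


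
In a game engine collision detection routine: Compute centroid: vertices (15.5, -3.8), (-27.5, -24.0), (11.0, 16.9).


Centroid = ((x_A+x_B+x_C)/3, (y_A+y_B+y_C)/3)
= ((15.5+(-27.5)+11)/3, ((-3.8)+(-24)+16.9)/3)
= (-0.3333, -3.6333)

(-0.3333, -3.6333)


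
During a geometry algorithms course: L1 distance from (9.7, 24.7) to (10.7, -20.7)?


|9.7-10.7| + |24.7-(-20.7)| = 1 + 45.4 = 46.4

46.4


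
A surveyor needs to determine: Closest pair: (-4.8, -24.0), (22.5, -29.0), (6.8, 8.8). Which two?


d(P0,P1) = 27.7541, d(P0,P2) = 34.7908, d(P1,P2) = 40.9308
Closest: P0 and P1

Closest pair: (-4.8, -24.0) and (22.5, -29.0), distance = 27.7541


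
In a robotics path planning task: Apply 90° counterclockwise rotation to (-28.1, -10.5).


90° CCW: (x,y) -> (-y, x)
(-28.1,-10.5) -> (10.5, -28.1)

(10.5, -28.1)


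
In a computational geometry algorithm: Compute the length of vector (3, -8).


|u| = sqrt(3^2 + (-8)^2) = sqrt(73) = 8.544

8.544


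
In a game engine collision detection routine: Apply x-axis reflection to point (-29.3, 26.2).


Reflection over x-axis: (x,y) -> (x,-y)
(-29.3, 26.2) -> (-29.3, -26.2)

(-29.3, -26.2)


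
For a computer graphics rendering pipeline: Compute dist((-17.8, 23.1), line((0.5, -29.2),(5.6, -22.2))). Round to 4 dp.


|cross product| = 394.83
|line direction| = sqrt(75.01) = 8.6608
Distance = 394.83/sqrt(75.01) = 45.588

45.588


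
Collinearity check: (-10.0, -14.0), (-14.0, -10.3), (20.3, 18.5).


Cross product: ((-14)-(-10))*(18.5-(-14)) - ((-10.3)-(-14))*(20.3-(-10))
= -242.11

No, not collinear


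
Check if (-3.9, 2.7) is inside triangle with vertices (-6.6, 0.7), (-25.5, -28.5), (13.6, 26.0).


Cross products: AB x AP = 41.04, BC x BP = 42.72, CA x CP = 27.91
All same sign? yes

Yes, inside


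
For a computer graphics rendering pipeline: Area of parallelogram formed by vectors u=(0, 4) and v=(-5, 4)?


|u x v| = |0*4 - 4*(-5)|
= |0 - (-20)| = 20

20


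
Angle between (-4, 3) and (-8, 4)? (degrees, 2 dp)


u.v = 44, |u| = sqrt(25) = 5, |v| = sqrt(80) = 8.9443
cos(theta) = u.v/(|u||v|) = 44/sqrt(2000) = 0.98387
theta = acos(0.98387) = 10.3 degrees

10.3 degrees


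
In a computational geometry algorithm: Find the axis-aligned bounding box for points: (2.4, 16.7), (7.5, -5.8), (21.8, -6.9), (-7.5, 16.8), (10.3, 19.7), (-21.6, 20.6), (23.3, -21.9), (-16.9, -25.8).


x range: [-21.6, 23.3]
y range: [-25.8, 20.6]
Bounding box: (-21.6,-25.8) to (23.3,20.6)

(-21.6,-25.8) to (23.3,20.6)


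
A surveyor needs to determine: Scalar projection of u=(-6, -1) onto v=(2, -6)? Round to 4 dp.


u.v = -6, |v| = sqrt(40) = 6.3246
Scalar projection = u.v / |v| = -6 / sqrt(40) = -0.9487

-0.9487


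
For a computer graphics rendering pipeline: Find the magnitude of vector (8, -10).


|u| = sqrt(8^2 + (-10)^2) = sqrt(164) = 12.8062

12.8062


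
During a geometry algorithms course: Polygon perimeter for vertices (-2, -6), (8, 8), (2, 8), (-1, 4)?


Sides: (-2, -6)->(8, 8): sqrt(296) = 17.204651, (8, 8)->(2, 8): sqrt(36) = 6, (2, 8)->(-1, 4): sqrt(25) = 5, (-1, 4)->(-2, -6): sqrt(101) = 10.049876
Sum = 38.254527
Perimeter = 38.2545

38.2545


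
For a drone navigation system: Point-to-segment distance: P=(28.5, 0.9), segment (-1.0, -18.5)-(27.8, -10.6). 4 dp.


Project P onto AB: t = 1 (clamped to [0,1])
Closest point on segment: (27.8, -10.6)
Distance: 11.5213

11.5213


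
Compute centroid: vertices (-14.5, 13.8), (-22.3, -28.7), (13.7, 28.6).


Centroid = ((x_A+x_B+x_C)/3, (y_A+y_B+y_C)/3)
= (((-14.5)+(-22.3)+13.7)/3, (13.8+(-28.7)+28.6)/3)
= (-7.7, 4.5667)

(-7.7, 4.5667)


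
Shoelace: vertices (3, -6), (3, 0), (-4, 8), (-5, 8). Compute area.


Shoelace sum: (3*0 - 3*(-6)) + (3*8 - (-4)*0) + ((-4)*8 - (-5)*8) + ((-5)*(-6) - 3*8)
= 56
Area = |56|/2 = 28

28


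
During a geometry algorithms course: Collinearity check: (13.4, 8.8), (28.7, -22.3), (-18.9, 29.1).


Cross product: (28.7-13.4)*(29.1-8.8) - ((-22.3)-8.8)*((-18.9)-13.4)
= -693.94

No, not collinear


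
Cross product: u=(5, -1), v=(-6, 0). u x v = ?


u x v = u_x*v_y - u_y*v_x = 5*0 - (-1)*(-6)
= 0 - 6 = -6

-6


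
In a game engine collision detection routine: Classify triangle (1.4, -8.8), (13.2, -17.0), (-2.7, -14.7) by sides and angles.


Side lengths squared: AB^2=206.48, BC^2=258.1, CA^2=51.62
Sorted: [51.62, 206.48, 258.1]
By sides: Scalene, By angles: Right

Scalene, Right


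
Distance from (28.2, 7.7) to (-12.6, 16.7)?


dx=-40.8, dy=9
d^2 = (-40.8)^2 + 9^2 = 1745.64
d = sqrt(1745.64) = 41.7809

41.7809


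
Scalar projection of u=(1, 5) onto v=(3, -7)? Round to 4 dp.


u.v = -32, |v| = sqrt(58) = 7.6158
Scalar projection = u.v / |v| = -32 / sqrt(58) = -4.2018

-4.2018


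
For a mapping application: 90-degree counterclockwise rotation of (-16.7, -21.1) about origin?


90° CCW: (x,y) -> (-y, x)
(-16.7,-21.1) -> (21.1, -16.7)

(21.1, -16.7)


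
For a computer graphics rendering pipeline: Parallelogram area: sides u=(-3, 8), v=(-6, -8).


|u x v| = |(-3)*(-8) - 8*(-6)|
= |24 - (-48)| = 72

72


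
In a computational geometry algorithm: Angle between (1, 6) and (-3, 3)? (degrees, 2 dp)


u.v = 15, |u| = sqrt(37) = 6.0828, |v| = sqrt(18) = 4.2426
cos(theta) = u.v/(|u||v|) = 15/sqrt(666) = 0.581238
theta = acos(0.581238) = 54.46 degrees

54.46 degrees


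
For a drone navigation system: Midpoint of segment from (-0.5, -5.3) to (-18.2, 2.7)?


M = (((-0.5)+(-18.2))/2, ((-5.3)+2.7)/2)
= (-9.35, -1.3)

(-9.35, -1.3)


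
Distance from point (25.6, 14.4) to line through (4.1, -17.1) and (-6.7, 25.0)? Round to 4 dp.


|cross product| = 1245.35
|line direction| = sqrt(1889.05) = 43.4632
Distance = 1245.35/sqrt(1889.05) = 28.653

28.653


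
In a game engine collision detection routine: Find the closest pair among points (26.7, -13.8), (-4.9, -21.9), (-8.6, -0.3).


d(P0,P1) = 32.6216, d(P0,P2) = 37.7934, d(P1,P2) = 21.9146
Closest: P1 and P2

Closest pair: (-4.9, -21.9) and (-8.6, -0.3), distance = 21.9146


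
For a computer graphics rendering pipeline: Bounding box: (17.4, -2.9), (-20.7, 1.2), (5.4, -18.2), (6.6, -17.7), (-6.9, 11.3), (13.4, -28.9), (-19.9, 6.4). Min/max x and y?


x range: [-20.7, 17.4]
y range: [-28.9, 11.3]
Bounding box: (-20.7,-28.9) to (17.4,11.3)

(-20.7,-28.9) to (17.4,11.3)


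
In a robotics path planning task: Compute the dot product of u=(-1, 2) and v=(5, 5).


u . v = u_x*v_x + u_y*v_y = (-1)*5 + 2*5
= (-5) + 10 = 5

5


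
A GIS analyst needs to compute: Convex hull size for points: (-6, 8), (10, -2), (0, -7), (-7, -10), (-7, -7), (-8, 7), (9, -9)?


Convex hull vertices (CCW): (-8, 7), (-7, -10), (9, -9), (10, -2), (-6, 8)
Count = 5

5


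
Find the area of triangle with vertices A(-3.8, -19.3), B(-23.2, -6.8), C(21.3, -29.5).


Area = |x_A(y_B-y_C) + x_B(y_C-y_A) + x_C(y_A-y_B)|/2
= |(-86.26) + 236.64 + (-266.25)|/2
= 115.87/2 = 57.935

57.935


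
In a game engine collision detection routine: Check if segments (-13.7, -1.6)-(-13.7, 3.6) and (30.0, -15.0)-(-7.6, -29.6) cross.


Cross products: d1=-1141.86, d2=-1337.38, d3=-227.24, d4=-31.72
d1*d2 < 0 and d3*d4 < 0? no

No, they don't intersect


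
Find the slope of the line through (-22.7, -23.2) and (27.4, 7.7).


slope = (y2-y1)/(x2-x1) = (7.7-(-23.2))/(27.4-(-22.7)) = 30.9/50.1 = 0.6168

0.6168


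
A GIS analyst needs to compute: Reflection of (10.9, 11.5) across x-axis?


Reflection over x-axis: (x,y) -> (x,-y)
(10.9, 11.5) -> (10.9, -11.5)

(10.9, -11.5)


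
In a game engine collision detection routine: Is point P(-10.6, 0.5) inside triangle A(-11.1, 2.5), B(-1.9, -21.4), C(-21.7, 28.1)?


Cross products: AB x AP = -6.45, BC x BP = -2.97, CA x CP = -8.4
All same sign? yes

Yes, inside


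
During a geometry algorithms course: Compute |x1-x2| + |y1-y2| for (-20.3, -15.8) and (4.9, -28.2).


|(-20.3)-4.9| + |(-15.8)-(-28.2)| = 25.2 + 12.4 = 37.6

37.6


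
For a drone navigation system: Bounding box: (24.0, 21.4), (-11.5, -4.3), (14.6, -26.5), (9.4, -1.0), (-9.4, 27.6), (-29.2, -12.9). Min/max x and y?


x range: [-29.2, 24]
y range: [-26.5, 27.6]
Bounding box: (-29.2,-26.5) to (24,27.6)

(-29.2,-26.5) to (24,27.6)


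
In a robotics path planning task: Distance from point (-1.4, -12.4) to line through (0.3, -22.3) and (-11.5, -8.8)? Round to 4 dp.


|cross product| = 93.87
|line direction| = sqrt(321.49) = 17.9301
Distance = 93.87/sqrt(321.49) = 5.2353

5.2353


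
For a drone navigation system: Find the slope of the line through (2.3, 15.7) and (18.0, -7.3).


slope = (y2-y1)/(x2-x1) = ((-7.3)-15.7)/(18-2.3) = (-23)/15.7 = -1.465

-1.465


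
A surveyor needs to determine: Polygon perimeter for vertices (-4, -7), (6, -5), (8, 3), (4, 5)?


Sides: (-4, -7)->(6, -5): sqrt(104) = 10.198039, (6, -5)->(8, 3): sqrt(68) = 8.246211, (8, 3)->(4, 5): sqrt(20) = 4.472136, (4, 5)->(-4, -7): sqrt(208) = 14.422205
Sum = 37.338591
Perimeter = 37.3386

37.3386


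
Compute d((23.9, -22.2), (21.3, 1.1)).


dx=-2.6, dy=23.3
d^2 = (-2.6)^2 + 23.3^2 = 549.65
d = sqrt(549.65) = 23.4446

23.4446


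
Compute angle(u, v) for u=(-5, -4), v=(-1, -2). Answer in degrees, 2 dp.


u.v = 13, |u| = sqrt(41) = 6.4031, |v| = sqrt(5) = 2.2361
cos(theta) = u.v/(|u||v|) = 13/sqrt(205) = 0.907959
theta = acos(0.907959) = 24.78 degrees

24.78 degrees


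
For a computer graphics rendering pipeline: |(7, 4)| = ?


|u| = sqrt(7^2 + 4^2) = sqrt(65) = 8.0623

8.0623


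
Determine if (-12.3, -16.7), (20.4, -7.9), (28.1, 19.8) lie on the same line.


Cross product: (20.4-(-12.3))*(19.8-(-16.7)) - ((-7.9)-(-16.7))*(28.1-(-12.3))
= 838.03

No, not collinear


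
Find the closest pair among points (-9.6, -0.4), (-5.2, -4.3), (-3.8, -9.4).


d(P0,P1) = 5.8796, d(P0,P2) = 10.707, d(P1,P2) = 5.2887
Closest: P1 and P2

Closest pair: (-5.2, -4.3) and (-3.8, -9.4), distance = 5.2887


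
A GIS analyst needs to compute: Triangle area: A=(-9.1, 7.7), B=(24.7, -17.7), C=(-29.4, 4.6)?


Area = |x_A(y_B-y_C) + x_B(y_C-y_A) + x_C(y_A-y_B)|/2
= |202.93 + (-76.57) + (-746.76)|/2
= 620.4/2 = 310.2

310.2


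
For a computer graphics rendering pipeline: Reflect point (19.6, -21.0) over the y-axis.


Reflection over y-axis: (x,y) -> (-x,y)
(19.6, -21) -> (-19.6, -21)

(-19.6, -21)


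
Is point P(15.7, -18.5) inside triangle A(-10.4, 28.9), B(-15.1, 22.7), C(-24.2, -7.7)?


Cross products: AB x AP = 384.6, BC x BP = 1311.24, CA x CP = -1609.38
All same sign? no

No, outside


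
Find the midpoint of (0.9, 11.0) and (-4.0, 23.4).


M = ((0.9+(-4))/2, (11+23.4)/2)
= (-1.55, 17.2)

(-1.55, 17.2)


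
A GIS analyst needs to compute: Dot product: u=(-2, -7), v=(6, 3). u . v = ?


u . v = u_x*v_x + u_y*v_y = (-2)*6 + (-7)*3
= (-12) + (-21) = -33

-33


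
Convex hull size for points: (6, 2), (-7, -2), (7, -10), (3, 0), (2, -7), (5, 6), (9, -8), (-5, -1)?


Convex hull vertices (CCW): (-7, -2), (7, -10), (9, -8), (5, 6)
Count = 4

4


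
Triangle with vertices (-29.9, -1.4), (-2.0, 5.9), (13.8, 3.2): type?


Side lengths squared: AB^2=831.7, BC^2=256.93, CA^2=1930.85
Sorted: [256.93, 831.7, 1930.85]
By sides: Scalene, By angles: Obtuse

Scalene, Obtuse


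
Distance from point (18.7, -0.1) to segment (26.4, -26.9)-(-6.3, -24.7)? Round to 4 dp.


Project P onto AB: t = 0.2893 (clamped to [0,1])
Closest point on segment: (16.9398, -26.2635)
Distance: 26.2227

26.2227


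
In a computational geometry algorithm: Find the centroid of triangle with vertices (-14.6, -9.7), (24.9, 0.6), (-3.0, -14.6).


Centroid = ((x_A+x_B+x_C)/3, (y_A+y_B+y_C)/3)
= (((-14.6)+24.9+(-3))/3, ((-9.7)+0.6+(-14.6))/3)
= (2.4333, -7.9)

(2.4333, -7.9)


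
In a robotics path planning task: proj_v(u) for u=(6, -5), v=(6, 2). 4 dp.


u.v = 26, |v| = sqrt(40) = 6.3246
Scalar projection = u.v / |v| = 26 / sqrt(40) = 4.111

4.111


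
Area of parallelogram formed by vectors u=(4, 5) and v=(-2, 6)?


|u x v| = |4*6 - 5*(-2)|
= |24 - (-10)| = 34

34


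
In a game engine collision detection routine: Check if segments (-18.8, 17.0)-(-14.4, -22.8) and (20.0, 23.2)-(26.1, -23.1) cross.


Cross products: d1=-1834.26, d2=-1873.32, d3=1571.52, d4=1610.58
d1*d2 < 0 and d3*d4 < 0? no

No, they don't intersect


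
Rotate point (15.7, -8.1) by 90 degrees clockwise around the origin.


90° CW: (x,y) -> (y, -x)
(15.7,-8.1) -> (-8.1, -15.7)

(-8.1, -15.7)


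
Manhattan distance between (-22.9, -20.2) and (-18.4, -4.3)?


|(-22.9)-(-18.4)| + |(-20.2)-(-4.3)| = 4.5 + 15.9 = 20.4

20.4


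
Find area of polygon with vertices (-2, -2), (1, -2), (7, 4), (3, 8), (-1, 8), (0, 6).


Shoelace sum: ((-2)*(-2) - 1*(-2)) + (1*4 - 7*(-2)) + (7*8 - 3*4) + (3*8 - (-1)*8) + ((-1)*6 - 0*8) + (0*(-2) - (-2)*6)
= 106
Area = |106|/2 = 53

53


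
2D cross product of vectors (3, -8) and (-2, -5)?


u x v = u_x*v_y - u_y*v_x = 3*(-5) - (-8)*(-2)
= (-15) - 16 = -31

-31


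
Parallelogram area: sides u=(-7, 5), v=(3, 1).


|u x v| = |(-7)*1 - 5*3|
= |(-7) - 15| = 22

22


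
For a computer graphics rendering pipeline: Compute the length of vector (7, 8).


|u| = sqrt(7^2 + 8^2) = sqrt(113) = 10.6301

10.6301


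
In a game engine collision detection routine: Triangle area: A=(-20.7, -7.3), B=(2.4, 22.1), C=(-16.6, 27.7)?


Area = |x_A(y_B-y_C) + x_B(y_C-y_A) + x_C(y_A-y_B)|/2
= |115.92 + 84 + 488.04|/2
= 687.96/2 = 343.98

343.98


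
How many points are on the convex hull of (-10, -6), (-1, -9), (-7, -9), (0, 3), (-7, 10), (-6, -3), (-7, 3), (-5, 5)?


Convex hull vertices (CCW): (-10, -6), (-7, -9), (-1, -9), (0, 3), (-7, 10)
Count = 5

5


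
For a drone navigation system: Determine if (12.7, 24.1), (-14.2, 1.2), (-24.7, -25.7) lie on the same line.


Cross product: ((-14.2)-12.7)*((-25.7)-24.1) - (1.2-24.1)*((-24.7)-12.7)
= 483.16

No, not collinear


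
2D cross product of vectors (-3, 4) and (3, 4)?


u x v = u_x*v_y - u_y*v_x = (-3)*4 - 4*3
= (-12) - 12 = -24

-24


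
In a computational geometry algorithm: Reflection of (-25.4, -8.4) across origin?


Reflection over origin: (x,y) -> (-x,-y)
(-25.4, -8.4) -> (25.4, 8.4)

(25.4, 8.4)


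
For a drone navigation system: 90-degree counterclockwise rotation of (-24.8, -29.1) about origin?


90° CCW: (x,y) -> (-y, x)
(-24.8,-29.1) -> (29.1, -24.8)

(29.1, -24.8)


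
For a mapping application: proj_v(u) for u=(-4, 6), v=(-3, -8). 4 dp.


u.v = -36, |v| = sqrt(73) = 8.544
Scalar projection = u.v / |v| = -36 / sqrt(73) = -4.2135

-4.2135


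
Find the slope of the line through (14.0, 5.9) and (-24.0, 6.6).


slope = (y2-y1)/(x2-x1) = (6.6-5.9)/((-24)-14) = 0.7/(-38) = -0.0184

-0.0184


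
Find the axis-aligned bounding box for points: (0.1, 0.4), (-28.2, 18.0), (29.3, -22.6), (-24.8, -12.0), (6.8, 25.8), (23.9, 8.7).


x range: [-28.2, 29.3]
y range: [-22.6, 25.8]
Bounding box: (-28.2,-22.6) to (29.3,25.8)

(-28.2,-22.6) to (29.3,25.8)


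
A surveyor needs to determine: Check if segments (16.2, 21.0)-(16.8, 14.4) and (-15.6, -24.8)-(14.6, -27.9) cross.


Cross products: d1=1481.74, d2=1284.28, d3=-237.36, d4=-39.9
d1*d2 < 0 and d3*d4 < 0? no

No, they don't intersect


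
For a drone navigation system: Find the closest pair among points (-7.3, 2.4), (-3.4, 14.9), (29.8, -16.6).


d(P0,P1) = 13.0943, d(P0,P2) = 41.6823, d(P1,P2) = 45.7656
Closest: P0 and P1

Closest pair: (-7.3, 2.4) and (-3.4, 14.9), distance = 13.0943


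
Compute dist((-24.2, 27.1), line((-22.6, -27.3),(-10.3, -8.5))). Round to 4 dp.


|cross product| = 699.2
|line direction| = sqrt(504.73) = 22.4662
Distance = 699.2/sqrt(504.73) = 31.1223

31.1223


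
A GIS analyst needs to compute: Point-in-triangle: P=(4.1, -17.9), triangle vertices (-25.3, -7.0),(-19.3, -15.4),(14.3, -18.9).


Cross products: AB x AP = 181.56, BC x BP = -2.1, CA x CP = 81.78
All same sign? no

No, outside


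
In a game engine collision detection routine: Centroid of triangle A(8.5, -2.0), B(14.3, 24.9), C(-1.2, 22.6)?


Centroid = ((x_A+x_B+x_C)/3, (y_A+y_B+y_C)/3)
= ((8.5+14.3+(-1.2))/3, ((-2)+24.9+22.6)/3)
= (7.2, 15.1667)

(7.2, 15.1667)


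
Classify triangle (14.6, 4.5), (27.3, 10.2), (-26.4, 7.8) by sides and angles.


Side lengths squared: AB^2=193.78, BC^2=2889.45, CA^2=1691.89
Sorted: [193.78, 1691.89, 2889.45]
By sides: Scalene, By angles: Obtuse

Scalene, Obtuse


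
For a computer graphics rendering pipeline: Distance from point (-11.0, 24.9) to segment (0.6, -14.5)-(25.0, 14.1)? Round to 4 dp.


Project P onto AB: t = 0.597 (clamped to [0,1])
Closest point on segment: (15.1676, 2.5752)
Distance: 34.3968

34.3968


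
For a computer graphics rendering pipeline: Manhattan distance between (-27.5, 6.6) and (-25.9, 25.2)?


|(-27.5)-(-25.9)| + |6.6-25.2| = 1.6 + 18.6 = 20.2

20.2


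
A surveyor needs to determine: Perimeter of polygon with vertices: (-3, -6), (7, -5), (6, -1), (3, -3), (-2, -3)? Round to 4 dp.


Sides: (-3, -6)->(7, -5): sqrt(101) = 10.049876, (7, -5)->(6, -1): sqrt(17) = 4.123106, (6, -1)->(3, -3): sqrt(13) = 3.605551, (3, -3)->(-2, -3): sqrt(25) = 5, (-2, -3)->(-3, -6): sqrt(10) = 3.162278
Sum = 25.940811
Perimeter = 25.9408

25.9408


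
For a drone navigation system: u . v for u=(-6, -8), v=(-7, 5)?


u . v = u_x*v_x + u_y*v_y = (-6)*(-7) + (-8)*5
= 42 + (-40) = 2

2


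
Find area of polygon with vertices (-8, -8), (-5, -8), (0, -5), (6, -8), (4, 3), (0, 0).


Shoelace sum: ((-8)*(-8) - (-5)*(-8)) + ((-5)*(-5) - 0*(-8)) + (0*(-8) - 6*(-5)) + (6*3 - 4*(-8)) + (4*0 - 0*3) + (0*(-8) - (-8)*0)
= 129
Area = |129|/2 = 64.5

64.5


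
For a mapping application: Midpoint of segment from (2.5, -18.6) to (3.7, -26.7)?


M = ((2.5+3.7)/2, ((-18.6)+(-26.7))/2)
= (3.1, -22.65)

(3.1, -22.65)


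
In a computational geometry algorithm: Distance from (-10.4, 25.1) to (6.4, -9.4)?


dx=16.8, dy=-34.5
d^2 = 16.8^2 + (-34.5)^2 = 1472.49
d = sqrt(1472.49) = 38.373

38.373


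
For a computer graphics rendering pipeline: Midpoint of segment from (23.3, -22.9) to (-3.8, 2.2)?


M = ((23.3+(-3.8))/2, ((-22.9)+2.2)/2)
= (9.75, -10.35)

(9.75, -10.35)


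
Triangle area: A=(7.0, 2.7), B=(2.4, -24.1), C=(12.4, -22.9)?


Area = |x_A(y_B-y_C) + x_B(y_C-y_A) + x_C(y_A-y_B)|/2
= |(-8.4) + (-61.44) + 332.32|/2
= 262.48/2 = 131.24

131.24


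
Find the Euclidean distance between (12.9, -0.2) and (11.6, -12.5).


dx=-1.3, dy=-12.3
d^2 = (-1.3)^2 + (-12.3)^2 = 152.98
d = sqrt(152.98) = 12.3685

12.3685


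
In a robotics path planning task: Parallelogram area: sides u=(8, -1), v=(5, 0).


|u x v| = |8*0 - (-1)*5|
= |0 - (-5)| = 5

5


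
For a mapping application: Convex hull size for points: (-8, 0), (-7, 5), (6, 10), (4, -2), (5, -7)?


Convex hull vertices (CCW): (-8, 0), (5, -7), (6, 10), (-7, 5)
Count = 4

4


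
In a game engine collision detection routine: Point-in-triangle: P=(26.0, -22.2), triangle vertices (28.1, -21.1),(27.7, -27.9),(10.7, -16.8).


Cross products: AB x AP = -13.84, BC x BP = -78.03, CA x CP = -28.17
All same sign? yes

Yes, inside


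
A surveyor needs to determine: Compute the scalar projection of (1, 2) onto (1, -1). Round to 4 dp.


u.v = -1, |v| = sqrt(2) = 1.4142
Scalar projection = u.v / |v| = -1 / sqrt(2) = -0.7071

-0.7071


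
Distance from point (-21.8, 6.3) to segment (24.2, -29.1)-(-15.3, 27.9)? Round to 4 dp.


Project P onto AB: t = 0.7974 (clamped to [0,1])
Closest point on segment: (-7.2965, 16.3507)
Distance: 17.6456

17.6456


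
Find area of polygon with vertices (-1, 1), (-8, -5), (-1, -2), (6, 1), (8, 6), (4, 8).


Shoelace sum: ((-1)*(-5) - (-8)*1) + ((-8)*(-2) - (-1)*(-5)) + ((-1)*1 - 6*(-2)) + (6*6 - 8*1) + (8*8 - 4*6) + (4*1 - (-1)*8)
= 115
Area = |115|/2 = 57.5

57.5


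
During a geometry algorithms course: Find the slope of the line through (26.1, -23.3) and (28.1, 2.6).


slope = (y2-y1)/(x2-x1) = (2.6-(-23.3))/(28.1-26.1) = 25.9/2 = 12.95

12.95


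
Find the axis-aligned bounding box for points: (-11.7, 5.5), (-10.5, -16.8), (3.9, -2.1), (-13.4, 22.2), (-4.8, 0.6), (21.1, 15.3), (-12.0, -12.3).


x range: [-13.4, 21.1]
y range: [-16.8, 22.2]
Bounding box: (-13.4,-16.8) to (21.1,22.2)

(-13.4,-16.8) to (21.1,22.2)


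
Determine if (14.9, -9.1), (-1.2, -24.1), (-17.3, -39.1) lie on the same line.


Cross product: ((-1.2)-14.9)*((-39.1)-(-9.1)) - ((-24.1)-(-9.1))*((-17.3)-14.9)
= 0

Yes, collinear


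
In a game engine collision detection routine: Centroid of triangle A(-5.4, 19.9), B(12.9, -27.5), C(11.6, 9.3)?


Centroid = ((x_A+x_B+x_C)/3, (y_A+y_B+y_C)/3)
= (((-5.4)+12.9+11.6)/3, (19.9+(-27.5)+9.3)/3)
= (6.3667, 0.5667)

(6.3667, 0.5667)


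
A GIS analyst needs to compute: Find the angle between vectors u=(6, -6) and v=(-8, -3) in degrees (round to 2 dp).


u.v = -30, |u| = sqrt(72) = 8.4853, |v| = sqrt(73) = 8.544
cos(theta) = u.v/(|u||v|) = -30/sqrt(5256) = -0.413803
theta = acos(-0.413803) = 114.44 degrees

114.44 degrees


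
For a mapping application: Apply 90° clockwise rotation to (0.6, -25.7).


90° CW: (x,y) -> (y, -x)
(0.6,-25.7) -> (-25.7, -0.6)

(-25.7, -0.6)


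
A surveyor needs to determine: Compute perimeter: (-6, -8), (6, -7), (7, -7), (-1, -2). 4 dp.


Sides: (-6, -8)->(6, -7): sqrt(145) = 12.041595, (6, -7)->(7, -7): sqrt(1) = 1, (7, -7)->(-1, -2): sqrt(89) = 9.433981, (-1, -2)->(-6, -8): sqrt(61) = 7.81025
Sum = 30.285826
Perimeter = 30.2858

30.2858


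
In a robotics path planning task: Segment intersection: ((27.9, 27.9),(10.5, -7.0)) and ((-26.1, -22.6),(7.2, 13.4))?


Cross products: d1=-262.35, d2=-798.12, d3=-1005.9, d4=-470.13
d1*d2 < 0 and d3*d4 < 0? no

No, they don't intersect


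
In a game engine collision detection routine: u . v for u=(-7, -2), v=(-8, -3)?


u . v = u_x*v_x + u_y*v_y = (-7)*(-8) + (-2)*(-3)
= 56 + 6 = 62

62


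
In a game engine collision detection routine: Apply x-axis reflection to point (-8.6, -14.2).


Reflection over x-axis: (x,y) -> (x,-y)
(-8.6, -14.2) -> (-8.6, 14.2)

(-8.6, 14.2)


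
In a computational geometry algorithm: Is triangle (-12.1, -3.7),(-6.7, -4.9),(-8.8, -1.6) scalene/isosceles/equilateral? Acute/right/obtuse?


Side lengths squared: AB^2=30.6, BC^2=15.3, CA^2=15.3
Sorted: [15.3, 15.3, 30.6]
By sides: Isosceles, By angles: Right

Isosceles, Right


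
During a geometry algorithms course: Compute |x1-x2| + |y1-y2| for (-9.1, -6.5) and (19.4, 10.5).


|(-9.1)-19.4| + |(-6.5)-10.5| = 28.5 + 17 = 45.5

45.5


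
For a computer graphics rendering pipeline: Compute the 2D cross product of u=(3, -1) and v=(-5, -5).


u x v = u_x*v_y - u_y*v_x = 3*(-5) - (-1)*(-5)
= (-15) - 5 = -20

-20


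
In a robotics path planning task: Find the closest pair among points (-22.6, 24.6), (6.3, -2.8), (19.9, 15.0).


d(P0,P1) = 39.8242, d(P0,P2) = 43.5707, d(P1,P2) = 22.4009
Closest: P1 and P2

Closest pair: (6.3, -2.8) and (19.9, 15.0), distance = 22.4009


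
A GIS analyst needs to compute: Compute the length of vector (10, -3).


|u| = sqrt(10^2 + (-3)^2) = sqrt(109) = 10.4403

10.4403


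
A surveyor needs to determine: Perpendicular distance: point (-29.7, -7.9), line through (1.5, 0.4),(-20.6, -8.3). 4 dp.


|cross product| = 88.01
|line direction| = sqrt(564.1) = 23.7508
Distance = 88.01/sqrt(564.1) = 3.7056

3.7056


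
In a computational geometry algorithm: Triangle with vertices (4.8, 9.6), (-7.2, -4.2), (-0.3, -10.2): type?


Side lengths squared: AB^2=334.44, BC^2=83.61, CA^2=418.05
Sorted: [83.61, 334.44, 418.05]
By sides: Scalene, By angles: Right

Scalene, Right


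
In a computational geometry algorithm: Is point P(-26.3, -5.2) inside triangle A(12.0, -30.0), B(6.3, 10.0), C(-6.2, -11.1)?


Cross products: AB x AP = 1390.64, BC x BP = -497.86, CA x CP = -272.51
All same sign? no

No, outside


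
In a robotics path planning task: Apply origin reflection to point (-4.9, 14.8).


Reflection over origin: (x,y) -> (-x,-y)
(-4.9, 14.8) -> (4.9, -14.8)

(4.9, -14.8)


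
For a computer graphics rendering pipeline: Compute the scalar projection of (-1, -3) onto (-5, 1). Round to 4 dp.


u.v = 2, |v| = sqrt(26) = 5.099
Scalar projection = u.v / |v| = 2 / sqrt(26) = 0.3922

0.3922


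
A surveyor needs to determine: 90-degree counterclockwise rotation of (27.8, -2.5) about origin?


90° CCW: (x,y) -> (-y, x)
(27.8,-2.5) -> (2.5, 27.8)

(2.5, 27.8)


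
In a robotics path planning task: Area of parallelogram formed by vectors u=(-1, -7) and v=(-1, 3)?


|u x v| = |(-1)*3 - (-7)*(-1)|
= |(-3) - 7| = 10

10


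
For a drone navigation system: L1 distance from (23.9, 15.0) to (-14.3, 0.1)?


|23.9-(-14.3)| + |15-0.1| = 38.2 + 14.9 = 53.1

53.1


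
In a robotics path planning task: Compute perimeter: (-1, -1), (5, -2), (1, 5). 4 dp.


Sides: (-1, -1)->(5, -2): sqrt(37) = 6.082763, (5, -2)->(1, 5): sqrt(65) = 8.062258, (1, 5)->(-1, -1): sqrt(40) = 6.324555
Sum = 20.469576
Perimeter = 20.4696

20.4696


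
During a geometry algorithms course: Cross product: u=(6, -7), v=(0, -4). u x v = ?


u x v = u_x*v_y - u_y*v_x = 6*(-4) - (-7)*0
= (-24) - 0 = -24

-24


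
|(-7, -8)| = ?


|u| = sqrt((-7)^2 + (-8)^2) = sqrt(113) = 10.6301

10.6301


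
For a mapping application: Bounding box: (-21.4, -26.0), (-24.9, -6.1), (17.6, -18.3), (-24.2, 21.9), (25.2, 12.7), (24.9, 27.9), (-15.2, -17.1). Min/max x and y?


x range: [-24.9, 25.2]
y range: [-26, 27.9]
Bounding box: (-24.9,-26) to (25.2,27.9)

(-24.9,-26) to (25.2,27.9)


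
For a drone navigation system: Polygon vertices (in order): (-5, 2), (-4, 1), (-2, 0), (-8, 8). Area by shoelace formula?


Shoelace sum: ((-5)*1 - (-4)*2) + ((-4)*0 - (-2)*1) + ((-2)*8 - (-8)*0) + ((-8)*2 - (-5)*8)
= 13
Area = |13|/2 = 6.5

6.5


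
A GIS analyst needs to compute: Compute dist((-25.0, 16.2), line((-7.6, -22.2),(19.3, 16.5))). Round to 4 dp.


|cross product| = 1706.34
|line direction| = sqrt(2221.3) = 47.1307
Distance = 1706.34/sqrt(2221.3) = 36.2045

36.2045


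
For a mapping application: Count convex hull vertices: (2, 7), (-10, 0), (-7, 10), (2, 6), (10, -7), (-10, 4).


Convex hull vertices (CCW): (-10, 0), (10, -7), (2, 7), (-7, 10), (-10, 4)
Count = 5

5


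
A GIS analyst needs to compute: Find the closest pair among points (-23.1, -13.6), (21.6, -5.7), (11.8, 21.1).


d(P0,P1) = 45.3927, d(P0,P2) = 49.2148, d(P1,P2) = 28.5356
Closest: P1 and P2

Closest pair: (21.6, -5.7) and (11.8, 21.1), distance = 28.5356


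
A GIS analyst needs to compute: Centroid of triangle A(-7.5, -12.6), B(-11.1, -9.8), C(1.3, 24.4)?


Centroid = ((x_A+x_B+x_C)/3, (y_A+y_B+y_C)/3)
= (((-7.5)+(-11.1)+1.3)/3, ((-12.6)+(-9.8)+24.4)/3)
= (-5.7667, 0.6667)

(-5.7667, 0.6667)


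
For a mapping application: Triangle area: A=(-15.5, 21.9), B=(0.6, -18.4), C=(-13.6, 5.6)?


Area = |x_A(y_B-y_C) + x_B(y_C-y_A) + x_C(y_A-y_B)|/2
= |372 + (-9.78) + (-548.08)|/2
= 185.86/2 = 92.93

92.93


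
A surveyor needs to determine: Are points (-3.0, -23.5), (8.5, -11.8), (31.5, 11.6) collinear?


Cross product: (8.5-(-3))*(11.6-(-23.5)) - ((-11.8)-(-23.5))*(31.5-(-3))
= 0

Yes, collinear


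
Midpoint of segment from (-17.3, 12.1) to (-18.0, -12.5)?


M = (((-17.3)+(-18))/2, (12.1+(-12.5))/2)
= (-17.65, -0.2)

(-17.65, -0.2)


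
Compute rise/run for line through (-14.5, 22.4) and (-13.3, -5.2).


slope = (y2-y1)/(x2-x1) = ((-5.2)-22.4)/((-13.3)-(-14.5)) = (-27.6)/1.2 = -23

-23


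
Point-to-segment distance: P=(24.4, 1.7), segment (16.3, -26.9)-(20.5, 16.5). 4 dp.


Project P onto AB: t = 0.6708 (clamped to [0,1])
Closest point on segment: (19.1172, 2.2112)
Distance: 5.3075

5.3075


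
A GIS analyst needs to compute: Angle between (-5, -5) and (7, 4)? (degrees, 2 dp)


u.v = -55, |u| = sqrt(50) = 7.0711, |v| = sqrt(65) = 8.0623
cos(theta) = u.v/(|u||v|) = -55/sqrt(3250) = -0.964764
theta = acos(-0.964764) = 164.74 degrees

164.74 degrees


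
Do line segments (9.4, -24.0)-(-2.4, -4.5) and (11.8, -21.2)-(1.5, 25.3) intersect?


Cross products: d1=140.44, d2=488.29, d3=-79.84, d4=-427.69
d1*d2 < 0 and d3*d4 < 0? no

No, they don't intersect


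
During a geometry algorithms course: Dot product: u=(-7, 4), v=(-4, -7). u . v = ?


u . v = u_x*v_x + u_y*v_y = (-7)*(-4) + 4*(-7)
= 28 + (-28) = 0

0


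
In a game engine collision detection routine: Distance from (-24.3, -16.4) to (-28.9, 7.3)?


dx=-4.6, dy=23.7
d^2 = (-4.6)^2 + 23.7^2 = 582.85
d = sqrt(582.85) = 24.1423

24.1423


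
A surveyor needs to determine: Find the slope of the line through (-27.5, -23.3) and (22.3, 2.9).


slope = (y2-y1)/(x2-x1) = (2.9-(-23.3))/(22.3-(-27.5)) = 26.2/49.8 = 0.5261

0.5261


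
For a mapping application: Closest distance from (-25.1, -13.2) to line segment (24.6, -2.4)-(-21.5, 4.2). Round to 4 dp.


Project P onto AB: t = 1 (clamped to [0,1])
Closest point on segment: (-21.5, 4.2)
Distance: 17.7685

17.7685


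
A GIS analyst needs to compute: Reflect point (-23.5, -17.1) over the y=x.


Reflection over y=x: (x,y) -> (y,x)
(-23.5, -17.1) -> (-17.1, -23.5)

(-17.1, -23.5)


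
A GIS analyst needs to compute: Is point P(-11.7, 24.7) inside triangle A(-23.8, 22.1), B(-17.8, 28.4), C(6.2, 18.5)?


Cross products: AB x AP = -60.63, BC x BP = -28.41, CA x CP = -121.56
All same sign? yes

Yes, inside


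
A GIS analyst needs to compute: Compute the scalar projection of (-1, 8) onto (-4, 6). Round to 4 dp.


u.v = 52, |v| = sqrt(52) = 7.2111
Scalar projection = u.v / |v| = 52 / sqrt(52) = 7.2111

7.2111


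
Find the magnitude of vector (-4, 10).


|u| = sqrt((-4)^2 + 10^2) = sqrt(116) = 10.7703

10.7703


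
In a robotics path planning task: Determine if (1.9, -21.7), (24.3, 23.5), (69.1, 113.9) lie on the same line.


Cross product: (24.3-1.9)*(113.9-(-21.7)) - (23.5-(-21.7))*(69.1-1.9)
= 0

Yes, collinear


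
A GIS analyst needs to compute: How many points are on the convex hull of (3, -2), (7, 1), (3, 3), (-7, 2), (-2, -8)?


Convex hull vertices (CCW): (-7, 2), (-2, -8), (7, 1), (3, 3)
Count = 4

4


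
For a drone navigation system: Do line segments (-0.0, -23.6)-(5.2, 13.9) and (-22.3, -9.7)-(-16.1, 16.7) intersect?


Cross products: d1=-674.9, d2=-579.68, d3=908.53, d4=813.31
d1*d2 < 0 and d3*d4 < 0? no

No, they don't intersect


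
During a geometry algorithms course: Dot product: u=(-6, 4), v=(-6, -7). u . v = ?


u . v = u_x*v_x + u_y*v_y = (-6)*(-6) + 4*(-7)
= 36 + (-28) = 8

8


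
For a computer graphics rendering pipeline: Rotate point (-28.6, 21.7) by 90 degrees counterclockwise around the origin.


90° CCW: (x,y) -> (-y, x)
(-28.6,21.7) -> (-21.7, -28.6)

(-21.7, -28.6)


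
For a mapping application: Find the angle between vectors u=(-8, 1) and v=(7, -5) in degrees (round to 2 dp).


u.v = -61, |u| = sqrt(65) = 8.0623, |v| = sqrt(74) = 8.6023
cos(theta) = u.v/(|u||v|) = -61/sqrt(4810) = -0.879543
theta = acos(-0.879543) = 151.59 degrees

151.59 degrees


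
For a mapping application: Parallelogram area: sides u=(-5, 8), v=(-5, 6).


|u x v| = |(-5)*6 - 8*(-5)|
= |(-30) - (-40)| = 10

10


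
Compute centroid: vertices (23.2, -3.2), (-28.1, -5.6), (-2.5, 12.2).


Centroid = ((x_A+x_B+x_C)/3, (y_A+y_B+y_C)/3)
= ((23.2+(-28.1)+(-2.5))/3, ((-3.2)+(-5.6)+12.2)/3)
= (-2.4667, 1.1333)

(-2.4667, 1.1333)


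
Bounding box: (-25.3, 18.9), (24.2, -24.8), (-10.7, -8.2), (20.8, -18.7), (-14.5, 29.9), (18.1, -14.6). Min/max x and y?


x range: [-25.3, 24.2]
y range: [-24.8, 29.9]
Bounding box: (-25.3,-24.8) to (24.2,29.9)

(-25.3,-24.8) to (24.2,29.9)


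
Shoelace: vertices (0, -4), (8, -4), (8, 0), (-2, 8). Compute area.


Shoelace sum: (0*(-4) - 8*(-4)) + (8*0 - 8*(-4)) + (8*8 - (-2)*0) + ((-2)*(-4) - 0*8)
= 136
Area = |136|/2 = 68

68


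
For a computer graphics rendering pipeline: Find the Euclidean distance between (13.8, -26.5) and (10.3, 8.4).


dx=-3.5, dy=34.9
d^2 = (-3.5)^2 + 34.9^2 = 1230.26
d = sqrt(1230.26) = 35.0751

35.0751


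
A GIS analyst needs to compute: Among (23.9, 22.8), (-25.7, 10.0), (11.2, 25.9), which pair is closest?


d(P0,P1) = 51.225, d(P0,P2) = 13.0729, d(P1,P2) = 40.1798
Closest: P0 and P2

Closest pair: (23.9, 22.8) and (11.2, 25.9), distance = 13.0729


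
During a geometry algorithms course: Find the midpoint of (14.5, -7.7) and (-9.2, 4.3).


M = ((14.5+(-9.2))/2, ((-7.7)+4.3)/2)
= (2.65, -1.7)

(2.65, -1.7)


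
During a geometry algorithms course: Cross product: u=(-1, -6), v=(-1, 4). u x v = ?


u x v = u_x*v_y - u_y*v_x = (-1)*4 - (-6)*(-1)
= (-4) - 6 = -10

-10


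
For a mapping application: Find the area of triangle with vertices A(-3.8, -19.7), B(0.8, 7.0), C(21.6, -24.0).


Area = |x_A(y_B-y_C) + x_B(y_C-y_A) + x_C(y_A-y_B)|/2
= |(-117.8) + (-3.44) + (-576.72)|/2
= 697.96/2 = 348.98

348.98


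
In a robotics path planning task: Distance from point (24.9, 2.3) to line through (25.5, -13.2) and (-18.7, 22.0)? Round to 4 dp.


|cross product| = 663.98
|line direction| = sqrt(3192.68) = 56.5038
Distance = 663.98/sqrt(3192.68) = 11.7511

11.7511


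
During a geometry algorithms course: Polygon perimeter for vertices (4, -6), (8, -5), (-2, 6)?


Sides: (4, -6)->(8, -5): sqrt(17) = 4.123106, (8, -5)->(-2, 6): sqrt(221) = 14.866069, (-2, 6)->(4, -6): sqrt(180) = 13.416408
Sum = 32.405583
Perimeter = 32.4056

32.4056


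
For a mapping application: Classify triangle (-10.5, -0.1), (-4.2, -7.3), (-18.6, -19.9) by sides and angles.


Side lengths squared: AB^2=91.53, BC^2=366.12, CA^2=457.65
Sorted: [91.53, 366.12, 457.65]
By sides: Scalene, By angles: Right

Scalene, Right


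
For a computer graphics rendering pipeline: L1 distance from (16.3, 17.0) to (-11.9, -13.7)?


|16.3-(-11.9)| + |17-(-13.7)| = 28.2 + 30.7 = 58.9

58.9


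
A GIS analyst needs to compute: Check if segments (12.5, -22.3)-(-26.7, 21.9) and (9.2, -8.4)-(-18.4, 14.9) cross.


Cross products: d1=306.75, d2=0.19, d3=-399.02, d4=-92.46
d1*d2 < 0 and d3*d4 < 0? no

No, they don't intersect


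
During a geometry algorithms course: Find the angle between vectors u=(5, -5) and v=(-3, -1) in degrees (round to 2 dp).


u.v = -10, |u| = sqrt(50) = 7.0711, |v| = sqrt(10) = 3.1623
cos(theta) = u.v/(|u||v|) = -10/sqrt(500) = -0.447214
theta = acos(-0.447214) = 116.57 degrees

116.57 degrees


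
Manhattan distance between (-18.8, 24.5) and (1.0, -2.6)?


|(-18.8)-1| + |24.5-(-2.6)| = 19.8 + 27.1 = 46.9

46.9


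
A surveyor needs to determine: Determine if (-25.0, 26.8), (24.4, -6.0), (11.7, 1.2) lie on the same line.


Cross product: (24.4-(-25))*(1.2-26.8) - ((-6)-26.8)*(11.7-(-25))
= -60.88

No, not collinear


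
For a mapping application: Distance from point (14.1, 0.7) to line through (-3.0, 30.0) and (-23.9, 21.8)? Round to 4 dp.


|cross product| = 752.59
|line direction| = sqrt(504.05) = 22.4511
Distance = 752.59/sqrt(504.05) = 33.5214

33.5214


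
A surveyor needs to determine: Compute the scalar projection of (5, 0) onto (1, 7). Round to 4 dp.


u.v = 5, |v| = sqrt(50) = 7.0711
Scalar projection = u.v / |v| = 5 / sqrt(50) = 0.7071

0.7071


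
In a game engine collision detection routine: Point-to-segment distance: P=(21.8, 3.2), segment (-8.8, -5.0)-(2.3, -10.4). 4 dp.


Project P onto AB: t = 1 (clamped to [0,1])
Closest point on segment: (2.3, -10.4)
Distance: 23.7741

23.7741


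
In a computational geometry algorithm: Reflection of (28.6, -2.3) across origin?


Reflection over origin: (x,y) -> (-x,-y)
(28.6, -2.3) -> (-28.6, 2.3)

(-28.6, 2.3)


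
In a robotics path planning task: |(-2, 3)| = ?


|u| = sqrt((-2)^2 + 3^2) = sqrt(13) = 3.6056

3.6056


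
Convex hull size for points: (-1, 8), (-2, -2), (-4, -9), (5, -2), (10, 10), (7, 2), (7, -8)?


Convex hull vertices (CCW): (-4, -9), (7, -8), (10, 10), (-1, 8)
Count = 4

4


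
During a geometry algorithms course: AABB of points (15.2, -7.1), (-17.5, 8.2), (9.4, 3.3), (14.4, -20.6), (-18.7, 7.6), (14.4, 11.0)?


x range: [-18.7, 15.2]
y range: [-20.6, 11]
Bounding box: (-18.7,-20.6) to (15.2,11)

(-18.7,-20.6) to (15.2,11)


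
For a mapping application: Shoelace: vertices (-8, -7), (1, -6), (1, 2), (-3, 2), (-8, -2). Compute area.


Shoelace sum: ((-8)*(-6) - 1*(-7)) + (1*2 - 1*(-6)) + (1*2 - (-3)*2) + ((-3)*(-2) - (-8)*2) + ((-8)*(-7) - (-8)*(-2))
= 133
Area = |133|/2 = 66.5

66.5


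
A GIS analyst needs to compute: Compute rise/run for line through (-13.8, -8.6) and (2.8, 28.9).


slope = (y2-y1)/(x2-x1) = (28.9-(-8.6))/(2.8-(-13.8)) = 37.5/16.6 = 2.259

2.259


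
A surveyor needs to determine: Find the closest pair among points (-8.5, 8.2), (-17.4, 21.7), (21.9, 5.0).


d(P0,P1) = 16.1697, d(P0,P2) = 30.568, d(P1,P2) = 42.7011
Closest: P0 and P1

Closest pair: (-8.5, 8.2) and (-17.4, 21.7), distance = 16.1697


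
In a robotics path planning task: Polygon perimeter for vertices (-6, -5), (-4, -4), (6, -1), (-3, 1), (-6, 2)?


Sides: (-6, -5)->(-4, -4): sqrt(5) = 2.236068, (-4, -4)->(6, -1): sqrt(109) = 10.440307, (6, -1)->(-3, 1): sqrt(85) = 9.219544, (-3, 1)->(-6, 2): sqrt(10) = 3.162278, (-6, 2)->(-6, -5): sqrt(49) = 7
Sum = 32.058197
Perimeter = 32.0582

32.0582


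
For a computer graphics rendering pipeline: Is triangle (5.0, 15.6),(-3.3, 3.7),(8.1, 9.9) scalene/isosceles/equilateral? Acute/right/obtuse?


Side lengths squared: AB^2=210.5, BC^2=168.4, CA^2=42.1
Sorted: [42.1, 168.4, 210.5]
By sides: Scalene, By angles: Right

Scalene, Right


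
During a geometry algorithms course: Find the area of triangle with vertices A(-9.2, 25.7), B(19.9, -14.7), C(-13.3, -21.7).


Area = |x_A(y_B-y_C) + x_B(y_C-y_A) + x_C(y_A-y_B)|/2
= |(-64.4) + (-943.26) + (-537.32)|/2
= 1544.98/2 = 772.49

772.49


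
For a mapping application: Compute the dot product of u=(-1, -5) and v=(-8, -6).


u . v = u_x*v_x + u_y*v_y = (-1)*(-8) + (-5)*(-6)
= 8 + 30 = 38

38


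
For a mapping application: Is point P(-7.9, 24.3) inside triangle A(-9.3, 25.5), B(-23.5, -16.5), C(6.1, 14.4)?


Cross products: AB x AP = 75.84, BC x BP = 725.64, CA x CP = 2.94
All same sign? yes

Yes, inside


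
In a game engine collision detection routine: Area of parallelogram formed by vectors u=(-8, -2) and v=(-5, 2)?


|u x v| = |(-8)*2 - (-2)*(-5)|
= |(-16) - 10| = 26

26


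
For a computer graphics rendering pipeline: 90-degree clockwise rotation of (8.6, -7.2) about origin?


90° CW: (x,y) -> (y, -x)
(8.6,-7.2) -> (-7.2, -8.6)

(-7.2, -8.6)


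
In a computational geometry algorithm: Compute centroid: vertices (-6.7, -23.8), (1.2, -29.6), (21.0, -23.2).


Centroid = ((x_A+x_B+x_C)/3, (y_A+y_B+y_C)/3)
= (((-6.7)+1.2+21)/3, ((-23.8)+(-29.6)+(-23.2))/3)
= (5.1667, -25.5333)

(5.1667, -25.5333)


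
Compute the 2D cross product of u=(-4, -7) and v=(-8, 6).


u x v = u_x*v_y - u_y*v_x = (-4)*6 - (-7)*(-8)
= (-24) - 56 = -80

-80


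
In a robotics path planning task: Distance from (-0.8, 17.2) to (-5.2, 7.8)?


dx=-4.4, dy=-9.4
d^2 = (-4.4)^2 + (-9.4)^2 = 107.72
d = sqrt(107.72) = 10.3788

10.3788
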